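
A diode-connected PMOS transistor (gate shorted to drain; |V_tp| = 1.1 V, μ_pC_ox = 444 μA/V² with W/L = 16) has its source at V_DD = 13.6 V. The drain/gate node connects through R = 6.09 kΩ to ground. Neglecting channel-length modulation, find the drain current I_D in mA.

With gate tied to drain, V_SG = V_SD ≥ V_SG − |V_tp|, so the device is in saturation.
k_p = μ_pC_ox · (W/L) = 7.104 mA/V².
KCL at the drain: ½ k_p (V_SG − |V_tp|)² = (V_DD − V_SG)/R.
Let x = V_SG − 1.1. Then 21.6 x² + x − 12.5 = 0, giving x = 0.737 V (positive root), so V_SG = 1.84 V.
I_D = (V_DD − V_SG)/R = (13.6 − 1.84) / 6.09 = 1.93 mA.

I_D = 1.93 mA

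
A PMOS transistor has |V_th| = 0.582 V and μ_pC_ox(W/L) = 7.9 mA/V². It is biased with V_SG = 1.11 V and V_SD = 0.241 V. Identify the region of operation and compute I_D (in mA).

Triode; I_D = 0.776 mA

V_ov = V_SG − |V_th| = 1.11 − 0.582 = 0.528 V.
Since V_SD = 0.241 V < V_ov = 0.528 V, the device is in the triode region.
I_D = k_p [V_ov · V_SD − ½ V_SD²] = 7.9 × [0.528 × 0.241 − 0.5 × 0.241²] = 0.776 mA.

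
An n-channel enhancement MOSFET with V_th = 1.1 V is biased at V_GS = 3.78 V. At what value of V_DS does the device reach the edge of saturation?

V_DS,sat = 2.68 V

The boundary between triode and saturation is V_DS = V_GS − V_th = V_ov.
V_ov = 3.78 − 1.1 = 2.68 V.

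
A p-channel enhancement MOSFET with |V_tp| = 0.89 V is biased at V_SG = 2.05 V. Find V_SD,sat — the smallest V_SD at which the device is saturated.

V_SD,sat = 1.16 V

The boundary between triode and saturation is V_SD = V_SG − |V_tp| = V_ov.
V_ov = 2.05 − 0.89 = 1.16 V.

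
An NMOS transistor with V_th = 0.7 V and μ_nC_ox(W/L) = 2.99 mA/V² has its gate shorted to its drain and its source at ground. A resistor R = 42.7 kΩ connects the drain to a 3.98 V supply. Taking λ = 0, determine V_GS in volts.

V_GS = 0.919 V

With gate tied to drain, V_GS = V_DS ≥ V_GS − V_th, so the device is in saturation.
KCL at the drain: ½ k_n (V_GS − V_th)² = (V_DD − V_GS)/R.
Let x = V_GS − 0.7. Then 63.8 x² + x − 3.28 = 0, giving x = 0.219 V (positive root), so V_GS = 0.919 V.
I_D = (V_DD − V_GS)/R = (3.98 − 0.919) / 42.7 = 0.0717 mA.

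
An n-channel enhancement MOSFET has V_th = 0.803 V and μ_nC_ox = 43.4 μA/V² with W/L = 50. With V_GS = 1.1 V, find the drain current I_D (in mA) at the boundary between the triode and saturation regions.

At the boundary V_DS = V_ov = V_GS − V_th = 1.1 − 0.803 = 0.297 V.
k_n = μ_nC_ox · (W/L) = 2.17 mA/V².
I_D = ½ k_n V_ov² = 0.5 × 2.17 × 0.297² = 0.0957 mA.

I_D = 0.0957 mA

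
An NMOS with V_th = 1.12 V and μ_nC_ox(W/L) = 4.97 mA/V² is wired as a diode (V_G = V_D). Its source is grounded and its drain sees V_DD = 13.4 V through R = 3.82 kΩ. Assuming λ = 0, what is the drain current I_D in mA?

With gate tied to drain, V_GS = V_DS ≥ V_GS − V_th, so the device is in saturation.
KCL at the drain: ½ k_n (V_GS − V_th)² = (V_DD − V_GS)/R.
Let x = V_GS − 1.12. Then 9.49 x² + x − 12.28 = 0, giving x = 1.09 V (positive root), so V_GS = 2.21 V.
I_D = (V_DD − V_GS)/R = (13.4 − 2.21) / 3.82 = 2.93 mA.

I_D = 2.93 mA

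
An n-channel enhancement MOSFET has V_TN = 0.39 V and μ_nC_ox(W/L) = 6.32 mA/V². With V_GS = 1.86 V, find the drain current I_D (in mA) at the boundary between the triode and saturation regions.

At the boundary V_DS = V_ov = V_GS − V_TN = 1.86 − 0.39 = 1.47 V.
I_D = ½ k_n V_ov² = 0.5 × 6.32 × 1.47² = 6.83 mA.

I_D = 6.83 mA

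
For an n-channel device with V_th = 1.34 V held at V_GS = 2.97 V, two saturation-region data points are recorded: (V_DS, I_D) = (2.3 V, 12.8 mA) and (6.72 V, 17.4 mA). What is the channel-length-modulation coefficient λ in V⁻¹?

λ = 0.100 V⁻¹

With V_GS fixed, I_D ∝ (1 + λ V_DS) in saturation, so I_D2/I_D1 = (1 + λ V_DS2)/(1 + λ V_DS1).
17.4/12.8 = 1.359 = (1 + 6.72 λ)/(1 + 2.3 λ).
Solving: λ (I_D1 V_DS2 − I_D2 V_DS1) = I_D2 − I_D1, so λ = (17.4 − 12.8) / (12.8 × 6.72 − 17.4 × 2.3) = 4.6 / 46 = 0.1 V⁻¹.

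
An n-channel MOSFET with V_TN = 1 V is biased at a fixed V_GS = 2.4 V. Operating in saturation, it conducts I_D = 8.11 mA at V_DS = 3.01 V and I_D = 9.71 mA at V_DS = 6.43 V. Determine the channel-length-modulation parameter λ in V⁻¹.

λ = 0.0698 V⁻¹

With V_GS fixed, I_D ∝ (1 + λ V_DS) in saturation, so I_D2/I_D1 = (1 + λ V_DS2)/(1 + λ V_DS1).
9.71/8.11 = 1.197 = (1 + 6.43 λ)/(1 + 3.01 λ).
Solving: λ (I_D1 V_DS2 − I_D2 V_DS1) = I_D2 − I_D1, so λ = (9.71 − 8.11) / (8.11 × 6.43 − 9.71 × 3.01) = 1.6 / 22.9 = 0.0698 V⁻¹.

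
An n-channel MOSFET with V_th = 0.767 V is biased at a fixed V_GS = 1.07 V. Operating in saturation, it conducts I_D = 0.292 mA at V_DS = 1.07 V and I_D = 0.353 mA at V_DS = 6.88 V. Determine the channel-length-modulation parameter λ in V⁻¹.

λ = 0.0374 V⁻¹

With V_GS fixed, I_D ∝ (1 + λ V_DS) in saturation, so I_D2/I_D1 = (1 + λ V_DS2)/(1 + λ V_DS1).
0.353/0.292 = 1.209 = (1 + 6.88 λ)/(1 + 1.07 λ).
Solving: λ (I_D1 V_DS2 − I_D2 V_DS1) = I_D2 − I_D1, so λ = (0.353 − 0.292) / (0.292 × 6.88 − 0.353 × 1.07) = 0.061 / 1.63 = 0.0374 V⁻¹.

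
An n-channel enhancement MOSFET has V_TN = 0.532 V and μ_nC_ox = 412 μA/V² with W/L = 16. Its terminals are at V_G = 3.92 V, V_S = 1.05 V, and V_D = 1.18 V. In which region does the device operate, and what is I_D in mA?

Triode; I_D = 1.95 mA

V_GS = V_G − V_S = 3.92 − 1.05 = 2.87 V; V_DS = V_D − V_S = 1.18 − 1.05 = 0.13 V.
k_n = μ_nC_ox · (W/L) = 6.592 mA/V².
V_ov = V_GS − V_TN = 2.87 − 0.532 = 2.34 V.
Since V_DS = 0.13 V < V_ov = 2.34 V, the device is in the triode region.
I_D = k_n [V_ov · V_DS − ½ V_DS²] = 6.592 × [2.34 × 0.13 − 0.5 × 0.13²] = 1.95 mA.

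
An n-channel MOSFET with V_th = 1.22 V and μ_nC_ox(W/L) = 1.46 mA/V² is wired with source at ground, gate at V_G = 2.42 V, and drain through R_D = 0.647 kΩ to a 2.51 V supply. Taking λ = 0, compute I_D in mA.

I_D = 1.05 mA

V_GS = V_G = 2.42 V, so V_ov = 2.42 − 1.22 = 1.2 V.
Assume saturation: I_D = ½ k_n V_ov² = 0.5 × 1.46 × 1.2² = 1.05 mA, giving V_DS = V_DD − I_D R_D = 2.51 − 1.05 × 0.647 = 1.83 V.
V_DS = 1.83 V ≥ V_ov = 1.2 V, confirming saturation.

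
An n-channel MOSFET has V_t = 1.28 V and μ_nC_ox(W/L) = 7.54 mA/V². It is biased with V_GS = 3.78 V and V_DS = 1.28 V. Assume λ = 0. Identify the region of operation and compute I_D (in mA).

Triode; I_D = 18.0 mA

V_ov = V_GS − V_t = 3.78 − 1.28 = 2.5 V.
Since V_DS = 1.28 V < V_ov = 2.5 V, the device is in the triode region.
I_D = k_n [V_ov · V_DS − ½ V_DS²] = 7.54 × [2.5 × 1.28 − 0.5 × 1.28²] = 18 mA.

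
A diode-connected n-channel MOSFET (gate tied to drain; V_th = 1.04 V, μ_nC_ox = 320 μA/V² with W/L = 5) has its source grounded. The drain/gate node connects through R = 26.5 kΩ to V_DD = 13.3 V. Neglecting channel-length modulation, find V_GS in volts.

V_GS = 1.78 V

With gate tied to drain, V_GS = V_DS ≥ V_GS − V_th, so the device is in saturation.
k_n = μ_nC_ox · (W/L) = 1.6 mA/V².
KCL at the drain: ½ k_n (V_GS − V_th)² = (V_DD − V_GS)/R.
Let x = V_GS − 1.04. Then 21.2 x² + x − 12.26 = 0, giving x = 0.737 V (positive root), so V_GS = 1.78 V.
I_D = (V_DD − V_GS)/R = (13.3 − 1.78) / 26.5 = 0.435 mA.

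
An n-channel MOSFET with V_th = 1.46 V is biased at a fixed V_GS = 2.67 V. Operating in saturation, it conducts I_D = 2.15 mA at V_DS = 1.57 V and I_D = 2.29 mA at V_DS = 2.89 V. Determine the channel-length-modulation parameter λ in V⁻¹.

With V_GS fixed, I_D ∝ (1 + λ V_DS) in saturation, so I_D2/I_D1 = (1 + λ V_DS2)/(1 + λ V_DS1).
2.29/2.15 = 1.065 = (1 + 2.89 λ)/(1 + 1.57 λ).
Solving: λ (I_D1 V_DS2 − I_D2 V_DS1) = I_D2 − I_D1, so λ = (2.29 − 2.15) / (2.15 × 2.89 − 2.29 × 1.57) = 0.14 / 2.62 = 0.0535 V⁻¹.

λ = 0.0535 V⁻¹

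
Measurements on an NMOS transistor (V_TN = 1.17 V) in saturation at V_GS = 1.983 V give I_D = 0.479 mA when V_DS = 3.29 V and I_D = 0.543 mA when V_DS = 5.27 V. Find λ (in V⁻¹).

λ = 0.0867 V⁻¹

With V_GS fixed, I_D ∝ (1 + λ V_DS) in saturation, so I_D2/I_D1 = (1 + λ V_DS2)/(1 + λ V_DS1).
0.543/0.479 = 1.134 = (1 + 5.27 λ)/(1 + 3.29 λ).
Solving: λ (I_D1 V_DS2 − I_D2 V_DS1) = I_D2 − I_D1, so λ = (0.543 − 0.479) / (0.479 × 5.27 − 0.543 × 3.29) = 0.064 / 0.738 = 0.0867 V⁻¹.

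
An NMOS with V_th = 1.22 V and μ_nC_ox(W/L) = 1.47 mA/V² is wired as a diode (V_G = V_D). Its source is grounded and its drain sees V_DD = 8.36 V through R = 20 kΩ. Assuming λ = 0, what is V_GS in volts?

V_GS = 1.88 V

With gate tied to drain, V_GS = V_DS ≥ V_GS − V_th, so the device is in saturation.
KCL at the drain: ½ k_n (V_GS − V_th)² = (V_DD − V_GS)/R.
Let x = V_GS − 1.22. Then 14.7 x² + x − 7.14 = 0, giving x = 0.664 V (positive root), so V_GS = 1.88 V.
I_D = (V_DD − V_GS)/R = (8.36 − 1.88) / 20 = 0.324 mA.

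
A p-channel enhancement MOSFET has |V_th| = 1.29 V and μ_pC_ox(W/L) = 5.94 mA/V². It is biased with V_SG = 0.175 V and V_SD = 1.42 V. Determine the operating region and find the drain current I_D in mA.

Cutoff; I_D = 0 mA

V_SG = 0.175 V < |V_th| = 1.29 V, so the transistor is in cutoff.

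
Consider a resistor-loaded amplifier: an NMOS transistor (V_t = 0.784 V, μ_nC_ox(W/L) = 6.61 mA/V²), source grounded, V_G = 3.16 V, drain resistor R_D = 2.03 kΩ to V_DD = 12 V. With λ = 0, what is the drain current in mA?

I_D = 5.72 mA

V_GS = V_G = 3.16 V, so V_ov = 3.16 − 0.784 = 2.38 V.
Assume saturation: I_D = ½ k_n V_ov² = 0.5 × 6.61 × 2.38² = 18.7 mA, giving V_DS = V_DD − I_D R_D = 12 − 18.7 × 2.03 = -25.9 V.
But -25.9 V < V_ov = 2.38 V, so the device is actually in triode.
In triode I_D = k_n[V_ov V_DS − ½ V_DS²] and I_D = (V_DD − V_DS)/R_D. Equating: 6.71 V_DS² − 32.88 V_DS + 12 = 0, giving V_DS = 0.397 V (the root below V_ov).
I_D = (12 − 0.397) / 2.03 = 5.72 mA.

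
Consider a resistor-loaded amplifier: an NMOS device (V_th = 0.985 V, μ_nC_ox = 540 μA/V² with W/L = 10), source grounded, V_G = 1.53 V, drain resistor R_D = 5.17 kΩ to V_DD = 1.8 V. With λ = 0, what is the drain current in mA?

V_GS = V_G = 1.53 V, so V_ov = 1.53 − 0.985 = 0.545 V.
k_n = μ_nC_ox · (W/L) = 5.4 mA/V².
Assume saturation: I_D = ½ k_n V_ov² = 0.5 × 5.4 × 0.545² = 0.802 mA, giving V_DS = V_DD − I_D R_D = 1.8 − 0.802 × 5.17 = -2.35 V.
But -2.35 V < V_ov = 0.545 V, so the device is actually in triode.
In triode I_D = k_n[V_ov V_DS − ½ V_DS²] and I_D = (V_DD − V_DS)/R_D. Equating: 14 V_DS² − 16.22 V_DS + 1.8 = 0, giving V_DS = 0.124 V (the root below V_ov).
I_D = (1.8 − 0.124) / 5.17 = 0.324 mA.

I_D = 0.324 mA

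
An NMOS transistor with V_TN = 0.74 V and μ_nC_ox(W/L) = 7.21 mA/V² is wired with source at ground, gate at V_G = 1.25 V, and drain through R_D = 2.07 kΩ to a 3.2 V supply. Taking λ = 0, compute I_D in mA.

V_GS = V_G = 1.25 V, so V_ov = 1.25 − 0.74 = 0.51 V.
Assume saturation: I_D = ½ k_n V_ov² = 0.5 × 7.21 × 0.51² = 0.938 mA, giving V_DS = V_DD − I_D R_D = 3.2 − 0.938 × 2.07 = 1.26 V.
V_DS = 1.26 V ≥ V_ov = 0.51 V, confirming saturation.

I_D = 0.938 mA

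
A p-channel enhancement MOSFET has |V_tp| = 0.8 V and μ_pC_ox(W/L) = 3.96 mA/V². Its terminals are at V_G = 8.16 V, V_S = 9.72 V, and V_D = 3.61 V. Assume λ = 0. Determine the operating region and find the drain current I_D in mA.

V_SG = V_S − V_G = 9.72 − 8.16 = 1.56 V; V_SD = V_S − V_D = 9.72 − 3.61 = 6.11 V.
V_ov = V_SG − |V_tp| = 1.56 − 0.8 = 0.76 V.
Since V_SD = 6.11 V ≥ V_ov = 0.76 V, the device is in saturation.
I_D = ½ k_p V_ov² = 0.5 × 3.96 × 0.76² = 1.14 mA.

Saturation; I_D = 1.14 mA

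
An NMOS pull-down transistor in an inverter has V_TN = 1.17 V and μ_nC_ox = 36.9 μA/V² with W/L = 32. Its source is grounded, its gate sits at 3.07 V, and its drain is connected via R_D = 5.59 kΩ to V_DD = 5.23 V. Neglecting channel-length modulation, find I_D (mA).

I_D = 0.858 mA

V_GS = V_G = 3.07 V, so V_ov = 3.07 − 1.17 = 1.9 V.
k_n = μ_nC_ox · (W/L) = 1.181 mA/V².
Assume saturation: I_D = ½ k_n V_ov² = 0.5 × 1.181 × 1.9² = 2.13 mA, giving V_DS = V_DD − I_D R_D = 5.23 − 2.13 × 5.59 = -6.68 V.
But -6.68 V < V_ov = 1.9 V, so the device is actually in triode.
In triode I_D = k_n[V_ov V_DS − ½ V_DS²] and I_D = (V_DD − V_DS)/R_D. Equating: 3.3 V_DS² − 13.54 V_DS + 5.23 = 0, giving V_DS = 0.432 V (the root below V_ov).
I_D = (5.23 − 0.432) / 5.59 = 0.858 mA.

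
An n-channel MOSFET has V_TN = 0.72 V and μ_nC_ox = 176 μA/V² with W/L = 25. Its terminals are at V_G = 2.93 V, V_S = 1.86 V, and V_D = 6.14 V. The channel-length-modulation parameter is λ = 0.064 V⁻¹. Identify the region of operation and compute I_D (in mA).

Saturation; I_D = 0.343 mA

V_GS = V_G − V_S = 2.93 − 1.86 = 1.07 V; V_DS = V_D − V_S = 6.14 − 1.86 = 4.28 V.
k_n = μ_nC_ox · (W/L) = 4.4 mA/V².
V_ov = V_GS − V_TN = 1.07 − 0.72 = 0.35 V.
Since V_DS = 4.28 V ≥ V_ov = 0.35 V, the device is in saturation.
I_D = ½ k_n V_ov² (1 + λ V_DS) = 0.5 × 4.4 × 0.35² × (1 + 0.064 × 4.28) = 0.343 mA.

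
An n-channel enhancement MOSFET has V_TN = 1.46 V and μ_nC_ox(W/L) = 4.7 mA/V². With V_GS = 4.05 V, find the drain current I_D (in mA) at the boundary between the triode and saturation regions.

I_D = 15.8 mA

At the boundary V_DS = V_ov = V_GS − V_TN = 4.05 − 1.46 = 2.59 V.
I_D = ½ k_n V_ov² = 0.5 × 4.7 × 2.59² = 15.8 mA.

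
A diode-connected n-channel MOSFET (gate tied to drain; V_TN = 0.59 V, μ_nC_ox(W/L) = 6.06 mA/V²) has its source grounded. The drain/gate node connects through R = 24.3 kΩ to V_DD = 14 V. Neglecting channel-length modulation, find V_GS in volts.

With gate tied to drain, V_GS = V_DS ≥ V_GS − V_TN, so the device is in saturation.
KCL at the drain: ½ k_n (V_GS − V_TN)² = (V_DD − V_GS)/R.
Let x = V_GS − 0.59. Then 73.6 x² + x − 13.41 = 0, giving x = 0.42 V (positive root), so V_GS = 1.01 V.
I_D = (V_DD − V_GS)/R = (14 − 1.01) / 24.3 = 0.535 mA.

V_GS = 1.01 V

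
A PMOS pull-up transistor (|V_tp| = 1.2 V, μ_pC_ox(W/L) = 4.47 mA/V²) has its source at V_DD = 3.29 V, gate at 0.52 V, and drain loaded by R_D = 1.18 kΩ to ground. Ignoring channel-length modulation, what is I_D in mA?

I_D = 2.45 mA

V_SG = V_DD − V_G = 3.29 − 0.52 = 2.77 V, so V_ov = 2.77 − 1.2 = 1.57 V.
Assume saturation: I_D = ½ k_p V_ov² = 0.5 × 4.47 × 1.57² = 5.51 mA, giving V_SD = V_DD − I_D R_D = 3.29 − 5.51 × 1.18 = -3.21 V.
But -3.21 V < V_ov = 1.57 V, so the device is actually in triode.
In triode I_D = k_p[V_ov V_SD − ½ V_SD²] and I_D = (V_DD − V_SD)/R_D. Equating: 2.64 V_SD² − 9.281 V_SD + 3.29 = 0, giving V_SD = 0.4 V (the root below V_ov).
I_D = (3.29 − 0.4) / 1.18 = 2.45 mA.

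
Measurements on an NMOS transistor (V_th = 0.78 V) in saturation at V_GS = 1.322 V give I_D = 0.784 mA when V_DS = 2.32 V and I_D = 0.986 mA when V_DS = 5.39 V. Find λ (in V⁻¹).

λ = 0.104 V⁻¹

With V_GS fixed, I_D ∝ (1 + λ V_DS) in saturation, so I_D2/I_D1 = (1 + λ V_DS2)/(1 + λ V_DS1).
0.986/0.784 = 1.258 = (1 + 5.39 λ)/(1 + 2.32 λ).
Solving: λ (I_D1 V_DS2 − I_D2 V_DS1) = I_D2 − I_D1, so λ = (0.986 − 0.784) / (0.784 × 5.39 − 0.986 × 2.32) = 0.202 / 1.94 = 0.104 V⁻¹.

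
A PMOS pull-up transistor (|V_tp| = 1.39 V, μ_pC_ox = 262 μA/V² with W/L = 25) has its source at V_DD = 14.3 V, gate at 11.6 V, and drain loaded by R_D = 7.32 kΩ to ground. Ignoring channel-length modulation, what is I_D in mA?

I_D = 1.92 mA

V_SG = V_DD − V_G = 14.3 − 11.6 = 2.7 V, so V_ov = 2.7 − 1.39 = 1.31 V.
k_p = μ_pC_ox · (W/L) = 6.55 mA/V².
Assume saturation: I_D = ½ k_p V_ov² = 0.5 × 6.55 × 1.31² = 5.62 mA, giving V_SD = V_DD − I_D R_D = 14.3 − 5.62 × 7.32 = -26.8 V.
But -26.8 V < V_ov = 1.31 V, so the device is actually in triode.
In triode I_D = k_p[V_ov V_SD − ½ V_SD²] and I_D = (V_DD − V_SD)/R_D. Equating: 24 V_SD² − 63.81 V_SD + 14.3 = 0, giving V_SD = 0.247 V (the root below V_ov).
I_D = (14.3 − 0.247) / 7.32 = 1.92 mA.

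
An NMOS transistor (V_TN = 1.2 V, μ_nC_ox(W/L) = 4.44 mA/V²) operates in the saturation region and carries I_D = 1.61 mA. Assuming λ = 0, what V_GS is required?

In saturation I_D = ½ k_n (V_GS − V_TN)², so V_GS − V_TN = √(2 I_D / k_n) = √(2 × 1.61 / 4.44) = 0.852 V.
V_GS = 1.2 + 0.852 = 2.05 V.

V_GS = 2.05 V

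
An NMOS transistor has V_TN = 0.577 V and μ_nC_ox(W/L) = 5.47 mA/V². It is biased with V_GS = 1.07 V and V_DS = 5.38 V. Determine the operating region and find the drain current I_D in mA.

V_ov = V_GS − V_TN = 1.07 − 0.577 = 0.493 V.
Since V_DS = 5.38 V ≥ V_ov = 0.493 V, the device is in saturation.
I_D = ½ k_n V_ov² = 0.5 × 5.47 × 0.493² = 0.665 mA.

Saturation; I_D = 0.665 mA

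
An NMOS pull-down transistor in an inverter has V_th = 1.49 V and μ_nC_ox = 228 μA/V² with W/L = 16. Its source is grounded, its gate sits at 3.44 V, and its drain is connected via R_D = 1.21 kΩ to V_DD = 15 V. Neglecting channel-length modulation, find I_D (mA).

V_GS = V_G = 3.44 V, so V_ov = 3.44 − 1.49 = 1.95 V.
k_n = μ_nC_ox · (W/L) = 3.648 mA/V².
Assume saturation: I_D = ½ k_n V_ov² = 0.5 × 3.648 × 1.95² = 6.94 mA, giving V_DS = V_DD − I_D R_D = 15 − 6.94 × 1.21 = 6.61 V.
V_DS = 6.61 V ≥ V_ov = 1.95 V, confirming saturation.

I_D = 6.94 mA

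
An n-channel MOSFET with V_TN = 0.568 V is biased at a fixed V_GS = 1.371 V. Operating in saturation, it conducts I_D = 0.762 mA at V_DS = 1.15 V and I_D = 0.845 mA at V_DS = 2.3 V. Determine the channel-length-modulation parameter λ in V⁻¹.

λ = 0.106 V⁻¹

With V_GS fixed, I_D ∝ (1 + λ V_DS) in saturation, so I_D2/I_D1 = (1 + λ V_DS2)/(1 + λ V_DS1).
0.845/0.762 = 1.109 = (1 + 2.3 λ)/(1 + 1.15 λ).
Solving: λ (I_D1 V_DS2 − I_D2 V_DS1) = I_D2 − I_D1, so λ = (0.845 − 0.762) / (0.762 × 2.3 − 0.845 × 1.15) = 0.083 / 0.781 = 0.106 V⁻¹.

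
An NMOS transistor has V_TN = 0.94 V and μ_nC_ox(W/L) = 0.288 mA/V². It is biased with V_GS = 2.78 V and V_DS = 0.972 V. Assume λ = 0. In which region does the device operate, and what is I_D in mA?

V_ov = V_GS − V_TN = 2.78 − 0.94 = 1.84 V.
Since V_DS = 0.972 V < V_ov = 1.84 V, the device is in the triode region.
I_D = k_n [V_ov · V_DS − ½ V_DS²] = 0.288 × [1.84 × 0.972 − 0.5 × 0.972²] = 0.379 mA.

Triode; I_D = 0.379 mA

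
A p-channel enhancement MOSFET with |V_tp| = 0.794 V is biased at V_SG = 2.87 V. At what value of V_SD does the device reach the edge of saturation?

V_SD,sat = 2.08 V

The boundary between triode and saturation is V_SD = V_SG − |V_tp| = V_ov.
V_ov = 2.87 − 0.794 = 2.08 V.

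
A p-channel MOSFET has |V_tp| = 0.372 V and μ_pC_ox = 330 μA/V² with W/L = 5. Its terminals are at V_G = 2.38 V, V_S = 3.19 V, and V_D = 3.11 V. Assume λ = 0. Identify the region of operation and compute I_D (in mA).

Triode; I_D = 0.0525 mA

V_SG = V_S − V_G = 3.19 − 2.38 = 0.81 V; V_SD = V_S − V_D = 3.19 − 3.11 = 0.08 V.
k_p = μ_pC_ox · (W/L) = 1.65 mA/V².
V_ov = V_SG − |V_tp| = 0.81 − 0.372 = 0.438 V.
Since V_SD = 0.08 V < V_ov = 0.438 V, the device is in the triode region.
I_D = k_p [V_ov · V_SD − ½ V_SD²] = 1.65 × [0.438 × 0.08 − 0.5 × 0.08²] = 0.0525 mA.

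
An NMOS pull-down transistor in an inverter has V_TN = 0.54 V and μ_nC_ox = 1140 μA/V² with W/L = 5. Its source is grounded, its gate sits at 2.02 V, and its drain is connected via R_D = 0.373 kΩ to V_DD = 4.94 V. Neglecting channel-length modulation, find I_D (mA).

V_GS = V_G = 2.02 V, so V_ov = 2.02 − 0.54 = 1.48 V.
k_n = μ_nC_ox · (W/L) = 5.7 mA/V².
Assume saturation: I_D = ½ k_n V_ov² = 0.5 × 5.7 × 1.48² = 6.24 mA, giving V_DS = V_DD − I_D R_D = 4.94 − 6.24 × 0.373 = 2.61 V.
V_DS = 2.61 V ≥ V_ov = 1.48 V, confirming saturation.

I_D = 6.24 mA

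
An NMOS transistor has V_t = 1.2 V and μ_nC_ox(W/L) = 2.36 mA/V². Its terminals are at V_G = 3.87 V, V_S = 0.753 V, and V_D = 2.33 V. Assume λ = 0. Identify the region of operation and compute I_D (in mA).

Triode; I_D = 4.20 mA

V_GS = V_G − V_S = 3.87 − 0.753 = 3.12 V; V_DS = V_D − V_S = 2.33 − 0.753 = 1.58 V.
V_ov = V_GS − V_t = 3.12 − 1.2 = 1.92 V.
Since V_DS = 1.58 V < V_ov = 1.92 V, the device is in the triode region.
I_D = k_n [V_ov · V_DS − ½ V_DS²] = 2.36 × [1.92 × 1.58 − 0.5 × 1.58²] = 4.2 mA.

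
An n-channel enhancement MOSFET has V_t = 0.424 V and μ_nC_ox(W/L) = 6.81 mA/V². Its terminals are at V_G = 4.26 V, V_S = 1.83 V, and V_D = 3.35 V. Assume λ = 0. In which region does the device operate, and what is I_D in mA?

Triode; I_D = 12.9 mA

V_GS = V_G − V_S = 4.26 − 1.83 = 2.43 V; V_DS = V_D − V_S = 3.35 − 1.83 = 1.52 V.
V_ov = V_GS − V_t = 2.43 − 0.424 = 2.01 V.
Since V_DS = 1.52 V < V_ov = 2.01 V, the device is in the triode region.
I_D = k_n [V_ov · V_DS − ½ V_DS²] = 6.81 × [2.01 × 1.52 − 0.5 × 1.52²] = 12.9 mA.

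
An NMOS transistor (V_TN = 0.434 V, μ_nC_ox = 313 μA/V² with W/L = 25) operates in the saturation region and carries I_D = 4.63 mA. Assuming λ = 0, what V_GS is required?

k_n = μ_nC_ox · (W/L) = 7.825 mA/V².
In saturation I_D = ½ k_n (V_GS − V_TN)², so V_GS − V_TN = √(2 I_D / k_n) = √(2 × 4.63 / 7.825) = 1.09 V.
V_GS = 0.434 + 1.09 = 1.52 V.

V_GS = 1.52 V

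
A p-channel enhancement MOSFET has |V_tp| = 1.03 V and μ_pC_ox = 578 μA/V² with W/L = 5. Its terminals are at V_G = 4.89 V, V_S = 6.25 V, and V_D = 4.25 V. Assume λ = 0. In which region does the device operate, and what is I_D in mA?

V_SG = V_S − V_G = 6.25 − 4.89 = 1.36 V; V_SD = V_S − V_D = 6.25 − 4.25 = 2 V.
k_p = μ_pC_ox · (W/L) = 2.89 mA/V².
V_ov = V_SG − |V_tp| = 1.36 − 1.03 = 0.33 V.
Since V_SD = 2 V ≥ V_ov = 0.33 V, the device is in saturation.
I_D = ½ k_p V_ov² = 0.5 × 2.89 × 0.33² = 0.157 mA.

Saturation; I_D = 0.157 mA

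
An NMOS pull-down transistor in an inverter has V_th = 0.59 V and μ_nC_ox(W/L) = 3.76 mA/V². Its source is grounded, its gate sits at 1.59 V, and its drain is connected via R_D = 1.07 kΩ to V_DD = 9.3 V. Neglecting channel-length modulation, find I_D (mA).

I_D = 1.88 mA

V_GS = V_G = 1.59 V, so V_ov = 1.59 − 0.59 = 1 V.
Assume saturation: I_D = ½ k_n V_ov² = 0.5 × 3.76 × 1² = 1.88 mA, giving V_DS = V_DD − I_D R_D = 9.3 − 1.88 × 1.07 = 7.29 V.
V_DS = 7.29 V ≥ V_ov = 1 V, confirming saturation.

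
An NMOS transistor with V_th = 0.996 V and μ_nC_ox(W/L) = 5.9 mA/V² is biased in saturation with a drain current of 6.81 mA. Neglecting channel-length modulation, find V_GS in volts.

In saturation I_D = ½ k_n (V_GS − V_th)², so V_GS − V_th = √(2 I_D / k_n) = √(2 × 6.81 / 5.9) = 1.52 V.
V_GS = 0.996 + 1.52 = 2.52 V.

V_GS = 2.52 V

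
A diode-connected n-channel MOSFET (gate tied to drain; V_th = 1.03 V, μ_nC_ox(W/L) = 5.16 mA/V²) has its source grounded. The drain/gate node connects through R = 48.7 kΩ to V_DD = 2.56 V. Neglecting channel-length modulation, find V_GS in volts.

V_GS = 1.14 V

With gate tied to drain, V_GS = V_DS ≥ V_GS − V_th, so the device is in saturation.
KCL at the drain: ½ k_n (V_GS − V_th)² = (V_DD − V_GS)/R.
Let x = V_GS − 1.03. Then 126 x² + x − 1.53 = 0, giving x = 0.106 V (positive root), so V_GS = 1.14 V.
I_D = (V_DD − V_GS)/R = (2.56 − 1.14) / 48.7 = 0.0292 mA.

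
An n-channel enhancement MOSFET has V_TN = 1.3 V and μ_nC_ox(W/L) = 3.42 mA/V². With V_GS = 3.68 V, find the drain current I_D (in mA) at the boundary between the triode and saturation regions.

At the boundary V_DS = V_ov = V_GS − V_TN = 3.68 − 1.3 = 2.38 V.
I_D = ½ k_n V_ov² = 0.5 × 3.42 × 2.38² = 9.69 mA.

I_D = 9.69 mA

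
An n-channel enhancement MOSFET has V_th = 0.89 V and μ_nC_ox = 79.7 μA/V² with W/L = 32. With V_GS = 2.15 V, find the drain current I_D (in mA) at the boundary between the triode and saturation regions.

I_D = 2.02 mA

At the boundary V_DS = V_ov = V_GS − V_th = 2.15 − 0.89 = 1.26 V.
k_n = μ_nC_ox · (W/L) = 2.55 mA/V².
I_D = ½ k_n V_ov² = 0.5 × 2.55 × 1.26² = 2.02 mA.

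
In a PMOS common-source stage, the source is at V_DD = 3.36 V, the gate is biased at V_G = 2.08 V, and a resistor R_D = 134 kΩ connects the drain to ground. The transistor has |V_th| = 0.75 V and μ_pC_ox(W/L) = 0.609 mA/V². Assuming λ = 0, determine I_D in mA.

V_SG = V_DD − V_G = 3.36 − 2.08 = 1.28 V, so V_ov = 1.28 − 0.75 = 0.53 V.
Assume saturation: I_D = ½ k_p V_ov² = 0.5 × 0.609 × 0.53² = 0.0855 mA, giving V_SD = V_DD − I_D R_D = 3.36 − 0.0855 × 134 = -8.1 V.
But -8.1 V < V_ov = 0.53 V, so the device is actually in triode.
In triode I_D = k_p[V_ov V_SD − ½ V_SD²] and I_D = (V_DD − V_SD)/R_D. Equating: 40.8 V_SD² − 44.25 V_SD + 3.36 = 0, giving V_SD = 0.0822 V (the root below V_ov).
I_D = (3.36 − 0.0822) / 134 = 0.0245 mA.

I_D = 0.0245 mA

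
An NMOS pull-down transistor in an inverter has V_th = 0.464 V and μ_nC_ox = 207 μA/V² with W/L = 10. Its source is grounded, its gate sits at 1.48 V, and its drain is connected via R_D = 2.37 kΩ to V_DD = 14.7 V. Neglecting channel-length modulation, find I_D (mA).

V_GS = V_G = 1.48 V, so V_ov = 1.48 − 0.464 = 1.02 V.
k_n = μ_nC_ox · (W/L) = 2.07 mA/V².
Assume saturation: I_D = ½ k_n V_ov² = 0.5 × 2.07 × 1.02² = 1.07 mA, giving V_DS = V_DD − I_D R_D = 14.7 − 1.07 × 2.37 = 12.2 V.
V_DS = 12.2 V ≥ V_ov = 1.02 V, confirming saturation.

I_D = 1.07 mA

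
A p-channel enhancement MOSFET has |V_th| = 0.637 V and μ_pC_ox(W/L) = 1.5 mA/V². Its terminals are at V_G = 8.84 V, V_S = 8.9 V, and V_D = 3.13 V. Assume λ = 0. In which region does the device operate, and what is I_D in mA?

Cutoff; I_D = 0 mA

V_SG = V_S − V_G = 8.9 − 8.84 = 0.06 V; V_SD = V_S − V_D = 8.9 − 3.13 = 5.77 V.
V_SG = 0.06 V < |V_th| = 0.637 V, so the transistor is in cutoff.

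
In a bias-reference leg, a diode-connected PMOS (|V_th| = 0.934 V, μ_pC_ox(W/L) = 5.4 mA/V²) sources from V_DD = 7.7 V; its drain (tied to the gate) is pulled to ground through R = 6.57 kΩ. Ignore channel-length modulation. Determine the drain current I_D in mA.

With gate tied to drain, V_SG = V_SD ≥ V_SG − |V_th|, so the device is in saturation.
KCL at the drain: ½ k_p (V_SG − |V_th|)² = (V_DD − V_SG)/R.
Let x = V_SG − 0.934. Then 17.7 x² + x − 6.766 = 0, giving x = 0.59 V (positive root), so V_SG = 1.52 V.
I_D = (V_DD − V_SG)/R = (7.7 − 1.52) / 6.57 = 0.94 mA.

I_D = 0.940 mA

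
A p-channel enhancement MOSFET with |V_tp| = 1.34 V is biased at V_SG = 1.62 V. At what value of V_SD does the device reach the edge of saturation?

V_SD,sat = 0.280 V

The boundary between triode and saturation is V_SD = V_SG − |V_tp| = V_ov.
V_ov = 1.62 − 1.34 = 0.28 V.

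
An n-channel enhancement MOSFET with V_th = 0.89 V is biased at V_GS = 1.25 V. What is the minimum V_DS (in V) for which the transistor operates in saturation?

The boundary between triode and saturation is V_DS = V_GS − V_th = V_ov.
V_ov = 1.25 − 0.89 = 0.36 V.

V_DS,sat = 0.360 V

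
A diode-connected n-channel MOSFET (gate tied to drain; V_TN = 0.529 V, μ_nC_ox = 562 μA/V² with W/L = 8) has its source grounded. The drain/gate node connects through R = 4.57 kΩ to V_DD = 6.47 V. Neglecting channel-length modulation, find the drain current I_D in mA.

I_D = 1.14 mA

With gate tied to drain, V_GS = V_DS ≥ V_GS − V_TN, so the device is in saturation.
k_n = μ_nC_ox · (W/L) = 4.496 mA/V².
KCL at the drain: ½ k_n (V_GS − V_TN)² = (V_DD − V_GS)/R.
Let x = V_GS − 0.529. Then 10.3 x² + x − 5.941 = 0, giving x = 0.713 V (positive root), so V_GS = 1.24 V.
I_D = (V_DD − V_GS)/R = (6.47 − 1.24) / 4.57 = 1.14 mA.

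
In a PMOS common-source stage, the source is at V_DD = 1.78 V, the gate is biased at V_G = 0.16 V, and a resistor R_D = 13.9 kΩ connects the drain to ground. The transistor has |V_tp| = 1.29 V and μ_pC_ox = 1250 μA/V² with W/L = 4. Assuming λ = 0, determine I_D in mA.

V_SG = V_DD − V_G = 1.78 − 0.16 = 1.62 V, so V_ov = 1.62 − 1.29 = 0.33 V.
k_p = μ_pC_ox · (W/L) = 5 mA/V².
Assume saturation: I_D = ½ k_p V_ov² = 0.5 × 5 × 0.33² = 0.272 mA, giving V_SD = V_DD − I_D R_D = 1.78 − 0.272 × 13.9 = -2 V.
But -2 V < V_ov = 0.33 V, so the device is actually in triode.
In triode I_D = k_p[V_ov V_SD − ½ V_SD²] and I_D = (V_DD − V_SD)/R_D. Equating: 34.8 V_SD² − 23.94 V_SD + 1.78 = 0, giving V_SD = 0.0848 V (the root below V_ov).
I_D = (1.78 − 0.0848) / 13.9 = 0.122 mA.

I_D = 0.122 mA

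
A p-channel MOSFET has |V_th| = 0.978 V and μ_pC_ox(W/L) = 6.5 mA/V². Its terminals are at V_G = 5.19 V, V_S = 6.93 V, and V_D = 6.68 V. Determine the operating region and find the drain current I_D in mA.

Triode; I_D = 1.04 mA

V_SG = V_S − V_G = 6.93 − 5.19 = 1.74 V; V_SD = V_S − V_D = 6.93 − 6.68 = 0.25 V.
V_ov = V_SG − |V_th| = 1.74 − 0.978 = 0.762 V.
Since V_SD = 0.25 V < V_ov = 0.762 V, the device is in the triode region.
I_D = k_p [V_ov · V_SD − ½ V_SD²] = 6.5 × [0.762 × 0.25 − 0.5 × 0.25²] = 1.04 mA.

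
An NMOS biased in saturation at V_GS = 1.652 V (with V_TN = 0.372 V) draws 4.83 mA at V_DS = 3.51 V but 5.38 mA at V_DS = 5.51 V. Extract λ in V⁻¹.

λ = 0.0712 V⁻¹

With V_GS fixed, I_D ∝ (1 + λ V_DS) in saturation, so I_D2/I_D1 = (1 + λ V_DS2)/(1 + λ V_DS1).
5.38/4.83 = 1.114 = (1 + 5.51 λ)/(1 + 3.51 λ).
Solving: λ (I_D1 V_DS2 − I_D2 V_DS1) = I_D2 − I_D1, so λ = (5.38 − 4.83) / (4.83 × 5.51 − 5.38 × 3.51) = 0.55 / 7.73 = 0.0712 V⁻¹.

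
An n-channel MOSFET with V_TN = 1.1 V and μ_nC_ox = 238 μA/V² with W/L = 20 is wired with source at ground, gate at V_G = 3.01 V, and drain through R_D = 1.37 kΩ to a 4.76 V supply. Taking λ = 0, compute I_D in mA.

V_GS = V_G = 3.01 V, so V_ov = 3.01 − 1.1 = 1.91 V.
k_n = μ_nC_ox · (W/L) = 4.76 mA/V².
Assume saturation: I_D = ½ k_n V_ov² = 0.5 × 4.76 × 1.91² = 8.68 mA, giving V_DS = V_DD − I_D R_D = 4.76 − 8.68 × 1.37 = -7.13 V.
But -7.13 V < V_ov = 1.91 V, so the device is actually in triode.
In triode I_D = k_n[V_ov V_DS − ½ V_DS²] and I_D = (V_DD − V_DS)/R_D. Equating: 3.26 V_DS² − 13.46 V_DS + 4.76 = 0, giving V_DS = 0.391 V (the root below V_ov).
I_D = (4.76 − 0.391) / 1.37 = 3.19 mA.

I_D = 3.19 mA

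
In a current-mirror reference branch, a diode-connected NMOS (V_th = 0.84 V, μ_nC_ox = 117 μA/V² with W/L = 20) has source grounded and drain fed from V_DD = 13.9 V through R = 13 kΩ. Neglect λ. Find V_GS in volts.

V_GS = 1.73 V

With gate tied to drain, V_GS = V_DS ≥ V_GS − V_th, so the device is in saturation.
k_n = μ_nC_ox · (W/L) = 2.34 mA/V².
KCL at the drain: ½ k_n (V_GS − V_th)² = (V_DD − V_GS)/R.
Let x = V_GS − 0.84. Then 15.2 x² + x − 13.06 = 0, giving x = 0.894 V (positive root), so V_GS = 1.73 V.
I_D = (V_DD − V_GS)/R = (13.9 − 1.73) / 13 = 0.936 mA.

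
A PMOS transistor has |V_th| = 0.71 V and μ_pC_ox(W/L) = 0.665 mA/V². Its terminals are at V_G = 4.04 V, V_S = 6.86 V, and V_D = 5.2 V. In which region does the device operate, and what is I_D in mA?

Triode; I_D = 1.41 mA

V_SG = V_S − V_G = 6.86 − 4.04 = 2.82 V; V_SD = V_S − V_D = 6.86 − 5.2 = 1.66 V.
V_ov = V_SG − |V_th| = 2.82 − 0.71 = 2.11 V.
Since V_SD = 1.66 V < V_ov = 2.11 V, the device is in the triode region.
I_D = k_p [V_ov · V_SD − ½ V_SD²] = 0.665 × [2.11 × 1.66 − 0.5 × 1.66²] = 1.41 mA.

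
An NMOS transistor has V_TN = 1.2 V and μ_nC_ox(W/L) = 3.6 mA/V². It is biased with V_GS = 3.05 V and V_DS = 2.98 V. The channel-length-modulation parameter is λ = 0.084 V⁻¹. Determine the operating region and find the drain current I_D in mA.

V_ov = V_GS − V_TN = 3.05 − 1.2 = 1.85 V.
Since V_DS = 2.98 V ≥ V_ov = 1.85 V, the device is in saturation.
I_D = ½ k_n V_ov² (1 + λ V_DS) = 0.5 × 3.6 × 1.85² × (1 + 0.084 × 2.98) = 7.7 mA.

Saturation; I_D = 7.70 mA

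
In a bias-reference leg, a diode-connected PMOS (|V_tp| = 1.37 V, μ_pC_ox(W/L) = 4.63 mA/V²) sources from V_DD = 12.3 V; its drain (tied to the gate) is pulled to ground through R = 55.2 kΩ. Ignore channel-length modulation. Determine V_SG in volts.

With gate tied to drain, V_SG = V_SD ≥ V_SG − |V_tp|, so the device is in saturation.
KCL at the drain: ½ k_p (V_SG − |V_tp|)² = (V_DD − V_SG)/R.
Let x = V_SG − 1.37. Then 128 x² + x − 10.93 = 0, giving x = 0.289 V (positive root), so V_SG = 1.66 V.
I_D = (V_DD − V_SG)/R = (12.3 − 1.66) / 55.2 = 0.193 mA.

V_SG = 1.66 V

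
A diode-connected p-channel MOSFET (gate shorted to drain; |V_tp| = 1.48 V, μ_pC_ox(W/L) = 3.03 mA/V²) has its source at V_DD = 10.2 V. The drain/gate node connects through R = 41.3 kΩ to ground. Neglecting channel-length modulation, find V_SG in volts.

With gate tied to drain, V_SG = V_SD ≥ V_SG − |V_tp|, so the device is in saturation.
KCL at the drain: ½ k_p (V_SG − |V_tp|)² = (V_DD − V_SG)/R.
Let x = V_SG − 1.48. Then 62.6 x² + x − 8.72 = 0, giving x = 0.365 V (positive root), so V_SG = 1.85 V.
I_D = (V_DD − V_SG)/R = (10.2 − 1.85) / 41.3 = 0.202 mA.

V_SG = 1.85 V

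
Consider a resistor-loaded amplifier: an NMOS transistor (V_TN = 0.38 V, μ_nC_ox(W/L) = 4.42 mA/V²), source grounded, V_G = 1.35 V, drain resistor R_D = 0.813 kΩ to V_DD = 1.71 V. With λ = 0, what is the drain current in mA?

V_GS = V_G = 1.35 V, so V_ov = 1.35 − 0.38 = 0.97 V.
Assume saturation: I_D = ½ k_n V_ov² = 0.5 × 4.42 × 0.97² = 2.08 mA, giving V_DS = V_DD − I_D R_D = 1.71 − 2.08 × 0.813 = 0.0195 V.
But 0.0195 V < V_ov = 0.97 V, so the device is actually in triode.
In triode I_D = k_n[V_ov V_DS − ½ V_DS²] and I_D = (V_DD − V_DS)/R_D. Equating: 1.8 V_DS² − 4.486 V_DS + 1.71 = 0, giving V_DS = 0.47 V (the root below V_ov).
I_D = (1.71 − 0.47) / 0.813 = 1.53 mA.

I_D = 1.53 mA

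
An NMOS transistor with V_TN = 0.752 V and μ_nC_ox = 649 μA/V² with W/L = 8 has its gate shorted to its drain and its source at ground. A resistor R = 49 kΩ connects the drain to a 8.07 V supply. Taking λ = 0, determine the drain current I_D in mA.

I_D = 0.145 mA

With gate tied to drain, V_GS = V_DS ≥ V_GS − V_TN, so the device is in saturation.
k_n = μ_nC_ox · (W/L) = 5.192 mA/V².
KCL at the drain: ½ k_n (V_GS − V_TN)² = (V_DD − V_GS)/R.
Let x = V_GS − 0.752. Then 127 x² + x − 7.318 = 0, giving x = 0.236 V (positive root), so V_GS = 0.988 V.
I_D = (V_DD − V_GS)/R = (8.07 − 0.988) / 49 = 0.145 mA.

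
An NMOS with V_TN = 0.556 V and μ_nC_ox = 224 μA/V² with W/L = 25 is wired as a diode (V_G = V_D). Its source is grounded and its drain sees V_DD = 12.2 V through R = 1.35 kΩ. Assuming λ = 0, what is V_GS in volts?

V_GS = 2.18 V

With gate tied to drain, V_GS = V_DS ≥ V_GS − V_TN, so the device is in saturation.
k_n = μ_nC_ox · (W/L) = 5.6 mA/V².
KCL at the drain: ½ k_n (V_GS − V_TN)² = (V_DD − V_GS)/R.
Let x = V_GS − 0.556. Then 3.78 x² + x − 11.64 = 0, giving x = 1.63 V (positive root), so V_GS = 2.18 V.
I_D = (V_DD − V_GS)/R = (12.2 − 2.18) / 1.35 = 7.42 mA.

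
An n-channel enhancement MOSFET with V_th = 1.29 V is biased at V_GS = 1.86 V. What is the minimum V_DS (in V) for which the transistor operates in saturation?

V_DS,sat = 0.570 V

The boundary between triode and saturation is V_DS = V_GS − V_th = V_ov.
V_ov = 1.86 − 1.29 = 0.57 V.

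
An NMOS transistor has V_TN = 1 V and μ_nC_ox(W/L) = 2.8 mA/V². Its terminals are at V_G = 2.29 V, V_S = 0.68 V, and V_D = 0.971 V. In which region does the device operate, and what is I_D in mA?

V_GS = V_G − V_S = 2.29 − 0.68 = 1.61 V; V_DS = V_D − V_S = 0.971 − 0.68 = 0.291 V.
V_ov = V_GS − V_TN = 1.61 − 1 = 0.61 V.
Since V_DS = 0.291 V < V_ov = 0.61 V, the device is in the triode region.
I_D = k_n [V_ov · V_DS − ½ V_DS²] = 2.8 × [0.61 × 0.291 − 0.5 × 0.291²] = 0.378 mA.

Triode; I_D = 0.378 mA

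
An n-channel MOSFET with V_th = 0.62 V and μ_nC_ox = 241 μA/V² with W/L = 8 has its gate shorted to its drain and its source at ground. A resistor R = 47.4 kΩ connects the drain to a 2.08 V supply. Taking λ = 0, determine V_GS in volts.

With gate tied to drain, V_GS = V_DS ≥ V_GS − V_th, so the device is in saturation.
k_n = μ_nC_ox · (W/L) = 1.928 mA/V².
KCL at the drain: ½ k_n (V_GS − V_th)² = (V_DD − V_GS)/R.
Let x = V_GS − 0.62. Then 45.7 x² + x − 1.46 = 0, giving x = 0.168 V (positive root), so V_GS = 0.788 V.
I_D = (V_DD − V_GS)/R = (2.08 − 0.788) / 47.4 = 0.0273 mA.

V_GS = 0.788 V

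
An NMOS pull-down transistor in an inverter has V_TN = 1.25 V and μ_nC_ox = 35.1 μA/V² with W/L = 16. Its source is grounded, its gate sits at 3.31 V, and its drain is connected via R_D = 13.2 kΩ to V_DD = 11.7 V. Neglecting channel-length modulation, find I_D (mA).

V_GS = V_G = 3.31 V, so V_ov = 3.31 − 1.25 = 2.06 V.
k_n = μ_nC_ox · (W/L) = 0.5616 mA/V².
Assume saturation: I_D = ½ k_n V_ov² = 0.5 × 0.5616 × 2.06² = 1.19 mA, giving V_DS = V_DD − I_D R_D = 11.7 − 1.19 × 13.2 = -4.03 V.
But -4.03 V < V_ov = 2.06 V, so the device is actually in triode.
In triode I_D = k_n[V_ov V_DS − ½ V_DS²] and I_D = (V_DD − V_DS)/R_D. Equating: 3.71 V_DS² − 16.27 V_DS + 11.7 = 0, giving V_DS = 0.906 V (the root below V_ov).
I_D = (11.7 − 0.906) / 13.2 = 0.818 mA.

I_D = 0.818 mA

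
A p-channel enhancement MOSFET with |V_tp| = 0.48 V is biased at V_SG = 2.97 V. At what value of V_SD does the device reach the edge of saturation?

The boundary between triode and saturation is V_SD = V_SG − |V_tp| = V_ov.
V_ov = 2.97 − 0.48 = 2.49 V.

V_SD,sat = 2.49 V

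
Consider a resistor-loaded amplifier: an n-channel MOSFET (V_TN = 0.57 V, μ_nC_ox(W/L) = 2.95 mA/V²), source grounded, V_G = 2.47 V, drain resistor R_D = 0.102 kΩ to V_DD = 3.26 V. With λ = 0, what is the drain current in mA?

V_GS = V_G = 2.47 V, so V_ov = 2.47 − 0.57 = 1.9 V.
Assume saturation: I_D = ½ k_n V_ov² = 0.5 × 2.95 × 1.9² = 5.32 mA, giving V_DS = V_DD − I_D R_D = 3.26 − 5.32 × 0.102 = 2.72 V.
V_DS = 2.72 V ≥ V_ov = 1.9 V, confirming saturation.

I_D = 5.32 mA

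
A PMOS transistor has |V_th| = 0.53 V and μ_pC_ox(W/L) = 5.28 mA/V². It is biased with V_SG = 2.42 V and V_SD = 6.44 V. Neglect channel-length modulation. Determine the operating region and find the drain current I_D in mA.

Saturation; I_D = 9.43 mA

V_ov = V_SG − |V_th| = 2.42 − 0.53 = 1.89 V.
Since V_SD = 6.44 V ≥ V_ov = 1.89 V, the device is in saturation.
I_D = ½ k_p V_ov² = 0.5 × 5.28 × 1.89² = 9.43 mA.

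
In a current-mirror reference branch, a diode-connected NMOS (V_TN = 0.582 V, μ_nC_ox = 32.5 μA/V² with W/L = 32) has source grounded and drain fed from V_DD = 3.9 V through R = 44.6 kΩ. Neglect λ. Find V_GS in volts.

V_GS = 0.939 V

With gate tied to drain, V_GS = V_DS ≥ V_GS − V_TN, so the device is in saturation.
k_n = μ_nC_ox · (W/L) = 1.04 mA/V².
KCL at the drain: ½ k_n (V_GS − V_TN)² = (V_DD − V_GS)/R.
Let x = V_GS − 0.582. Then 23.2 x² + x − 3.318 = 0, giving x = 0.357 V (positive root), so V_GS = 0.939 V.
I_D = (V_DD − V_GS)/R = (3.9 − 0.939) / 44.6 = 0.0664 mA.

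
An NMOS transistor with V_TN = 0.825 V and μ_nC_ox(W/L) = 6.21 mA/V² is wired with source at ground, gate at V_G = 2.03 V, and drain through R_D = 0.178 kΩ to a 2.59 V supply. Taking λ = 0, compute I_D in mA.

I_D = 4.51 mA

V_GS = V_G = 2.03 V, so V_ov = 2.03 − 0.825 = 1.2 V.
Assume saturation: I_D = ½ k_n V_ov² = 0.5 × 6.21 × 1.2² = 4.51 mA, giving V_DS = V_DD − I_D R_D = 2.59 − 4.51 × 0.178 = 1.79 V.
V_DS = 1.79 V ≥ V_ov = 1.2 V, confirming saturation.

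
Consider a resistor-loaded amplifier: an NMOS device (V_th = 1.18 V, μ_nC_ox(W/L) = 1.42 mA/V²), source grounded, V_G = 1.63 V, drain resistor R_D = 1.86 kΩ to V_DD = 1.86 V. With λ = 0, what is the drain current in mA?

V_GS = V_G = 1.63 V, so V_ov = 1.63 − 1.18 = 0.45 V.
Assume saturation: I_D = ½ k_n V_ov² = 0.5 × 1.42 × 0.45² = 0.144 mA, giving V_DS = V_DD − I_D R_D = 1.86 − 0.144 × 1.86 = 1.59 V.
V_DS = 1.59 V ≥ V_ov = 0.45 V, confirming saturation.

I_D = 0.144 mA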